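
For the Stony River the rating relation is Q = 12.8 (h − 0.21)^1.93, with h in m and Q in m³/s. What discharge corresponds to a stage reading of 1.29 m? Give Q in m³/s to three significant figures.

14.8 m³/s

Q = 12.8 × (1.29 − 0.21)^1.93 = 12.8 × 1.08^1.93 = 14.85 m³/s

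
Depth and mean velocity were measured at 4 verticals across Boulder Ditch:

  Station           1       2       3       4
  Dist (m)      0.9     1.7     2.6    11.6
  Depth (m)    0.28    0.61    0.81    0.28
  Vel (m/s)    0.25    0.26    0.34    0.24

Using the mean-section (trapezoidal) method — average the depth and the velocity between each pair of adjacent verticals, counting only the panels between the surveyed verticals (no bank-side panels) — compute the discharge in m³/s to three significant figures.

Panel 1-2: Δb = 0.8 m, d̄ = (0.28+0.61)/2 = 0.445, v̄ = (0.25+0.26)/2 = 0.255 → q = 0.8×0.445×0.255 = 0.09078 m³/s
Panel 2-3: Δb = 0.9 m, d̄ = (0.61+0.81)/2 = 0.71, v̄ = (0.26+0.34)/2 = 0.3 → q = 0.9×0.71×0.3 = 0.1917 m³/s
Panel 3-4: Δb = 9 m, d̄ = (0.81+0.28)/2 = 0.545, v̄ = (0.34+0.24)/2 = 0.29 → q = 9×0.545×0.29 = 1.422 m³/s
Q = Σ q = 1.705 m³/s

1.70 m³/s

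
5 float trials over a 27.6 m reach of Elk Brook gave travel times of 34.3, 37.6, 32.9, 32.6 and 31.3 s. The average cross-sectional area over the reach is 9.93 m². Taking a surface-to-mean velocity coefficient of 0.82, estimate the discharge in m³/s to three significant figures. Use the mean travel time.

t̄ = (34.3 + 37.6 + 32.9 + 32.6 + 31.3) / 5 = 33.74 s
v_surface = L / t̄ = 27.6 / 33.74 = 0.8180 m/s
v_mean = 0.82 × 0.8180 = 0.6708 m/s
Q = A × v_mean = 9.93 × 0.6708 = 6.661 m³/s

6.66 m³/s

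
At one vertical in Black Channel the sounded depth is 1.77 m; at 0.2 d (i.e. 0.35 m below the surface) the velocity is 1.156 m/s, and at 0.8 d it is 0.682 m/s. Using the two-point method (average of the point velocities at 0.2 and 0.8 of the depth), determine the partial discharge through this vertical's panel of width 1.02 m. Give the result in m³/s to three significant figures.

v̄ = (1.156 + 0.682) / 2 = 0.9190 m/s
q = v̄ × d × w = 0.9190 × 1.77 × 1.02 = 1.659 m³/s

1.66 m³/s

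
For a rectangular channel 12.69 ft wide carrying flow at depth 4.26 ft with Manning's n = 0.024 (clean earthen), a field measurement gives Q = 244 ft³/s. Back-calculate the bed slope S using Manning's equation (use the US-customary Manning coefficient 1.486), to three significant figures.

0.00153

A = b·y = 12.69 × 4.26 = 54.06 ft²
P = b + 2y = 12.69 + 2×4.26 = 21.21 ft
R = A/P = 54.06/21.21 = 2.549 ft
S = (Q·n / (1.486·A·R^(2/3)))² = (244×0.024 / (1.486×54.06×1.866))² = 0.001526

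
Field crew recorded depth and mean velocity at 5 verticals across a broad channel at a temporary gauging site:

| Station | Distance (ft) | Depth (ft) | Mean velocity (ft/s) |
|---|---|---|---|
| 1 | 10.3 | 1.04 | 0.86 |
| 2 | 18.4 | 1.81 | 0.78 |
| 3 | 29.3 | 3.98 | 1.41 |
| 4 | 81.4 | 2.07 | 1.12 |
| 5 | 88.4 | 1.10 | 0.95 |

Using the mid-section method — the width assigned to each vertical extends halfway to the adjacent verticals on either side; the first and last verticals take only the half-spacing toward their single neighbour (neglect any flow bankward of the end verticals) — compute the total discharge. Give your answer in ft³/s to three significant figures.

w_1 = (18.4 − 10.3)/2 = 4.05 ft; q_1 = 0.86 × 1.04 × 4.05 = 3.622 ft³/s
w_2 = (29.3 − 10.3)/2 = 9.5 ft; q_2 = 0.78 × 1.81 × 9.5 = 13.41 ft³/s
w_3 = (81.4 − 18.4)/2 = 31.5 ft; q_3 = 1.41 × 3.98 × 31.5 = 176.8 ft³/s
w_4 = (88.4 − 29.3)/2 = 29.55 ft; q_4 = 1.12 × 2.07 × 29.55 = 68.51 ft³/s
w_5 = (88.4 − 81.4)/2 = 3.5 ft; q_5 = 0.95 × 1.10 × 3.5 = 3.658 ft³/s
Q = Σ qᵢ = 266.0 ft³/s

266 ft³/s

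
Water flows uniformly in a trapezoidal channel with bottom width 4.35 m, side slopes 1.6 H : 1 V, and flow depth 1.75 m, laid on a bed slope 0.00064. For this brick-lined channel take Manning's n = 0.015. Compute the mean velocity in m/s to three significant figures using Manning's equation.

A = (b + z·y)·y = (4.35 + 1.6×1.75)×1.75 = 12.51 m²
P = b + 2y√(1+z²) = 4.35 + 2×1.75×√(1+1.6²) = 10.95 m
R = A/P = 12.51/10.95 = 1.142 m
Q = (1/n)·A·R^(2/3)·S^(1/2) = (1/0.015) × 12.51 × 1.142^(2/3) × 0.00064^(1/2) = 23.06 m³/s
V = Q/A = 23.06/12.51 = 1.843 m/s

1.84 m/s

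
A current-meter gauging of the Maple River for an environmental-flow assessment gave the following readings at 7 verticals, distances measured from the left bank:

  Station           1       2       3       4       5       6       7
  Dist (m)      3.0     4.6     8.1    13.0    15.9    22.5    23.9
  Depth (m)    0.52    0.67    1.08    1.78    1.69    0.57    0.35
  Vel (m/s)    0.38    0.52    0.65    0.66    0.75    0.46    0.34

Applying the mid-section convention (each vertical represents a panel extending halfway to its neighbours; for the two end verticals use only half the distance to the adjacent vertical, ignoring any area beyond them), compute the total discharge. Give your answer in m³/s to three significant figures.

w_1 = (4.6 − 3.0)/2 = 0.8 m; q_1 = 0.38 × 0.52 × 0.8 = 0.1581 m³/s
w_2 = (8.1 − 3.0)/2 = 2.55 m; q_2 = 0.52 × 0.67 × 2.55 = 0.8884 m³/s
w_3 = (13.0 − 4.6)/2 = 4.2 m; q_3 = 0.65 × 1.08 × 4.2 = 2.948 m³/s
w_4 = (15.9 − 8.1)/2 = 3.9 m; q_4 = 0.66 × 1.78 × 3.9 = 4.582 m³/s
w_5 = (22.5 − 13.0)/2 = 4.75 m; q_5 = 0.75 × 1.69 × 4.75 = 6.021 m³/s
w_6 = (23.9 − 15.9)/2 = 4 m; q_6 = 0.46 × 0.57 × 4 = 1.049 m³/s
w_7 = (23.9 − 22.5)/2 = 0.7 m; q_7 = 0.34 × 0.35 × 0.7 = 0.08330 m³/s
Q = Σ qᵢ = 15.73 m³/s

15.7 m³/s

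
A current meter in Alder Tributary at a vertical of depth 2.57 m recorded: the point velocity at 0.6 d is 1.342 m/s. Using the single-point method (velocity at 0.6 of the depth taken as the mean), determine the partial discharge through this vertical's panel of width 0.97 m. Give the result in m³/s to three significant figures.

v̄ = v₀.₆ = 1.342 m/s
q = v̄ × d × w = 1.342 × 2.57 × 0.97 = 3.345 m³/s

3.35 m³/s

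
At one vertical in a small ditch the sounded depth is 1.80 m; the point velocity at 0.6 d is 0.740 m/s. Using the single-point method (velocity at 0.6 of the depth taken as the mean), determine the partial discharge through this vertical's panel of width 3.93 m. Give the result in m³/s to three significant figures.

5.23 m³/s

v̄ = v₀.₆ = 0.740 m/s
q = v̄ × d × w = 0.7400 × 1.80 × 3.93 = 5.235 m³/s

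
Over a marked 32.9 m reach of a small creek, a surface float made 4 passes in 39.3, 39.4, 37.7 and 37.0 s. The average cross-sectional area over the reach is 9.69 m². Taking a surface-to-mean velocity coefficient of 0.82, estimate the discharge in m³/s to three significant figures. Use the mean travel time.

t̄ = (39.3 + 39.4 + 37.7 + 37.0) / 4 = 38.35 s
v_surface = L / t̄ = 32.9 / 38.35 = 0.8579 m/s
v_mean = 0.82 × 0.8579 = 0.7035 m/s
Q = A × v_mean = 9.69 × 0.7035 = 6.817 m³/s

6.82 m³/s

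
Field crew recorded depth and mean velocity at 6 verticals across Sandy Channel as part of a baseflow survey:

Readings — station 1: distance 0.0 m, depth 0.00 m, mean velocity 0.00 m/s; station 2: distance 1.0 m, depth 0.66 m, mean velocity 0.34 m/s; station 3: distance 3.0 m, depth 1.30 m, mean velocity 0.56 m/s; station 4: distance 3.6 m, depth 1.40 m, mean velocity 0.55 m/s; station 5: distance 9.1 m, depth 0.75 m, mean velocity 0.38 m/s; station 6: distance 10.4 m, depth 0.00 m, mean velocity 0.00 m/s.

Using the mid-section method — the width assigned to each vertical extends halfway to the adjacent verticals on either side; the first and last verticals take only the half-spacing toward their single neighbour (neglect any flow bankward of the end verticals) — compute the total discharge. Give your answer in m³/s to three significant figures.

w_2 = (3.0 − 0.0)/2 = 1.5 m; q_2 = 0.34 × 0.66 × 1.5 = 0.3366 m³/s
w_3 = (3.6 − 1.0)/2 = 1.3 m; q_3 = 0.56 × 1.30 × 1.3 = 0.9464 m³/s
w_4 = (9.1 − 3.0)/2 = 3.05 m; q_4 = 0.55 × 1.40 × 3.05 = 2.349 m³/s
w_5 = (10.4 − 3.6)/2 = 3.4 m; q_5 = 0.38 × 0.75 × 3.4 = 0.9690 m³/s
Stations 1, 6 contribute zero (depth or velocity is 0).
Q = Σ qᵢ = 4.601 m³/s

4.60 m³/s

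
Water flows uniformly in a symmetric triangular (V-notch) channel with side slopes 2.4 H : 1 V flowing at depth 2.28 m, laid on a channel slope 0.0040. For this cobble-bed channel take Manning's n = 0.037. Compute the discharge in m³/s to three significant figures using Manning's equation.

22.1 m³/s

A = z·y² = 2.4×2.28² = 12.48 m²
P = 2y√(1+z²) = 2×2.28×√(1+2.4²) = 11.86 m
R = A/P = 12.48/11.86 = 1.052 m
Q = (1/n)·A·R^(2/3)·S^(1/2) = (1/0.037) × 12.48 × 1.052^(2/3) × 0.0040^(1/2) = 22.06 m³/s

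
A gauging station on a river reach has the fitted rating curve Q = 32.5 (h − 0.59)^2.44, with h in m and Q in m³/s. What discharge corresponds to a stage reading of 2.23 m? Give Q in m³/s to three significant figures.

Q = 32.5 × (2.23 − 0.59)^2.44 = 32.5 × 1.64^2.44 = 108.7 m³/s

109 m³/s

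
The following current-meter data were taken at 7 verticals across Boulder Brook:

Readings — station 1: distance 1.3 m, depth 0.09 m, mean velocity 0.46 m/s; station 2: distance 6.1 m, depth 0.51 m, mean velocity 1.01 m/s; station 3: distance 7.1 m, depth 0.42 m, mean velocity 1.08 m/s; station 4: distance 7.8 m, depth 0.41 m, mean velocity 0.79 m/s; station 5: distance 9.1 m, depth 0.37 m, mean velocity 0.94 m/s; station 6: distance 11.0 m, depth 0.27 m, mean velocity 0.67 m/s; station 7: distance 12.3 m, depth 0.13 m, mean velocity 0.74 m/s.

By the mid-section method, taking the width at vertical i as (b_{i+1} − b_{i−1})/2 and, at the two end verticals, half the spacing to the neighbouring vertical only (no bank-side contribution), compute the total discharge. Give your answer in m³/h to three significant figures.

11600 m³/h

w_1 = (6.1 − 1.3)/2 = 2.4 m; q_1 = 0.46 × 0.09 × 2.4 = 0.09936 m³/s
w_2 = (7.1 − 1.3)/2 = 2.9 m; q_2 = 1.01 × 0.51 × 2.9 = 1.494 m³/s
w_3 = (7.8 − 6.1)/2 = 0.85 m; q_3 = 1.08 × 0.42 × 0.85 = 0.3856 m³/s
w_4 = (9.1 − 7.1)/2 = 1 m; q_4 = 0.79 × 0.41 × 1 = 0.3239 m³/s
w_5 = (11.0 − 7.8)/2 = 1.6 m; q_5 = 0.94 × 0.37 × 1.6 = 0.5565 m³/s
w_6 = (12.3 − 9.1)/2 = 1.6 m; q_6 = 0.67 × 0.27 × 1.6 = 0.2894 m³/s
w_7 = (12.3 − 11.0)/2 = 0.65 m; q_7 = 0.74 × 0.13 × 0.65 = 0.06253 m³/s
Q = Σ qᵢ = 3.211 m³/s
= 3.211 × 3600 = 11560 m³/h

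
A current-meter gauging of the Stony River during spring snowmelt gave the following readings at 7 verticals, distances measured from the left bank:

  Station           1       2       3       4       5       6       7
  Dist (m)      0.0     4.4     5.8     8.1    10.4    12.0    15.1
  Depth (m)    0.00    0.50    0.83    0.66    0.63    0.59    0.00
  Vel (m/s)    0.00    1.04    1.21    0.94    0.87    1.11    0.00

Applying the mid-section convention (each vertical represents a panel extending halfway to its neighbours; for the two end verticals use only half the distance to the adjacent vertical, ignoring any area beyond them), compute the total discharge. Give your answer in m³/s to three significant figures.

7.40 m³/s

w_2 = (5.8 − 0.0)/2 = 2.9 m; q_2 = 1.04 × 0.50 × 2.9 = 1.508 m³/s
w_3 = (8.1 − 4.4)/2 = 1.85 m; q_3 = 1.21 × 0.83 × 1.85 = 1.858 m³/s
w_4 = (10.4 − 5.8)/2 = 2.3 m; q_4 = 0.94 × 0.66 × 2.3 = 1.427 m³/s
w_5 = (12.0 − 8.1)/2 = 1.95 m; q_5 = 0.87 × 0.63 × 1.95 = 1.069 m³/s
w_6 = (15.1 − 10.4)/2 = 2.35 m; q_6 = 1.11 × 0.59 × 2.35 = 1.539 m³/s
Stations 1, 7 contribute zero (depth or velocity is 0).
Q = Σ qᵢ = 7.401 m³/s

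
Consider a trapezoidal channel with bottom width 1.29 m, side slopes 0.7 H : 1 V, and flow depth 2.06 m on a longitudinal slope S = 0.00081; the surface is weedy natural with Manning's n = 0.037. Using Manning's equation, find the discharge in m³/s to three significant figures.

4.01 m³/s

A = (b + z·y)·y = (1.29 + 0.7×2.06)×2.06 = 5.628 m²
P = b + 2y√(1+z²) = 1.29 + 2×2.06×√(1+0.7²) = 6.319 m
R = A/P = 5.628/6.319 = 0.8906 m
Q = (1/n)·A·R^(2/3)·S^(1/2) = (1/0.037) × 5.628 × 0.8906^(2/3) × 0.00081^(1/2) = 4.007 m³/s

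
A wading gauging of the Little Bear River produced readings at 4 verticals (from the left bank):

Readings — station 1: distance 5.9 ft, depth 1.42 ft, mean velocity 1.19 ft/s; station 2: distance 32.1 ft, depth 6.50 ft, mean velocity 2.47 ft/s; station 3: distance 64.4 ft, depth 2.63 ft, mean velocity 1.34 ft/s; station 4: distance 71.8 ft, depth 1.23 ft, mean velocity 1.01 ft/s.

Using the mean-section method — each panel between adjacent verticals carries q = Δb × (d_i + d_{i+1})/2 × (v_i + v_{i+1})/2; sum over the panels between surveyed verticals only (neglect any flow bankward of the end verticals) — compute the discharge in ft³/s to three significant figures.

Panel 1-2: Δb = 26.2 ft, d̄ = (1.42+6.50)/2 = 3.96, v̄ = (1.19+2.47)/2 = 1.83 → q = 26.2×3.96×1.83 = 189.9 ft³/s
Panel 2-3: Δb = 32.3 ft, d̄ = (6.50+2.63)/2 = 4.565, v̄ = (2.47+1.34)/2 = 1.905 → q = 32.3×4.565×1.905 = 280.9 ft³/s
Panel 3-4: Δb = 7.4 ft, d̄ = (2.63+1.23)/2 = 1.93, v̄ = (1.34+1.01)/2 = 1.175 → q = 7.4×1.93×1.175 = 16.78 ft³/s
Q = Σ q = 487.5 ft³/s

488 ft³/s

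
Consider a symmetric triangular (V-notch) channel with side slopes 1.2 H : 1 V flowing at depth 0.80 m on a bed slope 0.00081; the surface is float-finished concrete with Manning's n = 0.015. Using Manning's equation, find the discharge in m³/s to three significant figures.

A = z·y² = 1.2×0.80² = 0.7680 m²
P = 2y√(1+z²) = 2×0.80×√(1+1.2²) = 2.499 m
R = A/P = 0.7680/2.499 = 0.3073 m
Q = (1/n)·A·R^(2/3)·S^(1/2) = (1/0.015) × 0.7680 × 0.3073^(2/3) × 0.00081^(1/2) = 0.6636 m³/s

0.664 m³/s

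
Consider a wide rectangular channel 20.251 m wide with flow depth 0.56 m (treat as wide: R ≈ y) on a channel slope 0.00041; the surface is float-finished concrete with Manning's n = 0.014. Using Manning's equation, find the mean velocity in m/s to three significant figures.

0.983 m/s

A = b·y = 20.251 × 0.56 = 11.34 m²
Wide channel: R ≈ y = 0.56 m
Q = (1/n)·A·R^(2/3)·S^(1/2) = (1/0.014) × 11.34 × 0.5600^(2/3) × 0.00041^(1/2) = 11.14 m³/s
V = Q/A = 11.14/11.34 = 0.9826 m/s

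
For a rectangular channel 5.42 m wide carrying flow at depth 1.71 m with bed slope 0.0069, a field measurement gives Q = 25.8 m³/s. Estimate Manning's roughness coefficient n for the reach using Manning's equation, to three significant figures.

0.0308

A = b·y = 5.42 × 1.71 = 9.268 m²
P = b + 2y = 5.42 + 2×1.71 = 8.840 m
R = A/P = 9.268/8.840 = 1.048 m
n = (1/Q)·A·R^(2/3)·S^(1/2) = (1/25.8) × 9.268 × 1.032 × 0.08307 = 0.03080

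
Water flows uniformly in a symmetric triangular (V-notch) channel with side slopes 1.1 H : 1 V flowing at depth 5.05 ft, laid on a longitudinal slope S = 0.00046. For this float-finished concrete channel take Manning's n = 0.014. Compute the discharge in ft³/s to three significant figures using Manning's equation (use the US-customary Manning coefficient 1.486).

96.9 ft³/s

A = z·y² = 1.1×5.05² = 28.05 ft²
P = 2y√(1+z²) = 2×5.05×√(1+1.1²) = 15.01 ft
R = A/P = 28.05/15.01 = 1.868 ft
Q = (1.486/n)·A·R^(2/3)·S^(1/2) = (1.486/0.014) × 28.05 × 1.868^(2/3) × 0.00046^(1/2) = 96.88 ft³/s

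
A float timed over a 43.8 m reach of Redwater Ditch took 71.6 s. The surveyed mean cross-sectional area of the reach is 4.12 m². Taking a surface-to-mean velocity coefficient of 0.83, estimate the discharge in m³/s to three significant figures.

v_surface = L / t̄ = 43.8 / 71.6 = 0.6117 m/s
v_mean = 0.83 × 0.6117 = 0.5077 m/s
Q = A × v_mean = 4.12 × 0.5077 = 2.092 m³/s

2.09 m³/s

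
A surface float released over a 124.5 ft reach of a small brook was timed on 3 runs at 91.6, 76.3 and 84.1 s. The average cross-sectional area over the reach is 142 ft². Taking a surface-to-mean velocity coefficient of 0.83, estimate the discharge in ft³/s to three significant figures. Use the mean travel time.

t̄ = (91.6 + 76.3 + 84.1) / 3 = 84 s
v_surface = L / t̄ = 124.5 / 84 = 1.482 ft/s
v_mean = 0.83 × 1.482 = 1.230 ft/s
Q = A × v_mean = 142 × 1.230 = 174.7 ft³/s

175 ft³/s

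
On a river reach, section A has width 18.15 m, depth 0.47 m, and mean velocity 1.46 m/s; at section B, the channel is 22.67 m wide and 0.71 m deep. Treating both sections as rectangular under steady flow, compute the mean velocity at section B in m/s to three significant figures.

0.774 m/s

Q = A₁V₁ = (18.15×0.47) × 1.46 = 12.45 m³/s
A₂ = 22.67 × 0.71 = 16.10 m²
V₂ = Q/A₂ = 12.45/16.10 = 0.7738 m/s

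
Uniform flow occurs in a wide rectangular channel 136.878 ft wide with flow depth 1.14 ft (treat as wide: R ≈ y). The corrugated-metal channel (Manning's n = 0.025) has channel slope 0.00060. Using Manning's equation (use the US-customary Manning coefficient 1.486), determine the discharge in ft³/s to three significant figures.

A = b·y = 136.878 × 1.14 = 156.0 ft²
Wide channel: R ≈ y = 1.14 ft
Q = (1.486/n)·A·R^(2/3)·S^(1/2) = (1.486/0.025) × 156.0 × 1.140^(2/3) × 0.00060^(1/2) = 247.9 ft³/s

248 ft³/s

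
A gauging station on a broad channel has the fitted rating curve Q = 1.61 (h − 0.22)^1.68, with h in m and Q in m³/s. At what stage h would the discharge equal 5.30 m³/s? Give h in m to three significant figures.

h − h₀ = (Q/C)^(1/b) = (5.30/1.61)^(1/1.68) = 2.032 m
h = 0.22 + 2.032 = 2.252 m

2.25 m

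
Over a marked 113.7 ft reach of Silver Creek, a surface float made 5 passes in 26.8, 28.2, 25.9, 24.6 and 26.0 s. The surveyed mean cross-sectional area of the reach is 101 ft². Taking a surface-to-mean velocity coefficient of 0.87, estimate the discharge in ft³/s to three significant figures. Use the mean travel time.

t̄ = (26.8 + 28.2 + 25.9 + 24.6 + 26.0) / 5 = 26.3 s
v_surface = L / t̄ = 113.7 / 26.3 = 4.323 ft/s
v_mean = 0.87 × 4.323 = 3.761 ft/s
Q = A × v_mean = 101 × 3.761 = 379.9 ft³/s

380 ft³/s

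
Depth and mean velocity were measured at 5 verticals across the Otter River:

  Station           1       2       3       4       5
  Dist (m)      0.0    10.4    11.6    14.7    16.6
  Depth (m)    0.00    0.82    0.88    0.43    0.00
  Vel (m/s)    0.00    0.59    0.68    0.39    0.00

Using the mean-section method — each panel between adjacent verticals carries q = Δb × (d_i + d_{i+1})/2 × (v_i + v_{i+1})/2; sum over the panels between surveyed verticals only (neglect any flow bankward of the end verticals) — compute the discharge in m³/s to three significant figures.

3.07 m³/s

Panel 1-2: Δb = 10.4 m, d̄ = (0.00+0.82)/2 = 0.41, v̄ = (0.00+0.59)/2 = 0.295 → q = 10.4×0.41×0.295 = 1.258 m³/s
Panel 2-3: Δb = 1.2 m, d̄ = (0.82+0.88)/2 = 0.85, v̄ = (0.59+0.68)/2 = 0.635 → q = 1.2×0.85×0.635 = 0.6477 m³/s
Panel 3-4: Δb = 3.1 m, d̄ = (0.88+0.43)/2 = 0.655, v̄ = (0.68+0.39)/2 = 0.535 → q = 3.1×0.655×0.535 = 1.086 m³/s
Panel 4-5: Δb = 1.9 m, d̄ = (0.43+0.00)/2 = 0.215, v̄ = (0.39+0.00)/2 = 0.195 → q = 1.9×0.215×0.195 = 0.07966 m³/s
Q = Σ q = 3.072 m³/s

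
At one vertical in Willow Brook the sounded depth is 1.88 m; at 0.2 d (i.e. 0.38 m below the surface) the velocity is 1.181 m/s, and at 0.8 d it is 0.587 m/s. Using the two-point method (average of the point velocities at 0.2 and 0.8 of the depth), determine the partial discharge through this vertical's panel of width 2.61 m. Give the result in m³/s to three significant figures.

v̄ = (1.181 + 0.587) / 2 = 0.8840 m/s
q = v̄ × d × w = 0.8840 × 1.88 × 2.61 = 4.338 m³/s

4.34 m³/s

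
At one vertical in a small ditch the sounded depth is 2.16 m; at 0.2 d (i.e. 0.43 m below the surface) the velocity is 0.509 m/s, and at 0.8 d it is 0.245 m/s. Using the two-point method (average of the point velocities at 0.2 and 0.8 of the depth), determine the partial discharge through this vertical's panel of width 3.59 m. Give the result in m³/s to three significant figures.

v̄ = (0.509 + 0.245) / 2 = 0.3770 m/s
q = v̄ × d × w = 0.3770 × 2.16 × 3.59 = 2.923 m³/s

2.92 m³/s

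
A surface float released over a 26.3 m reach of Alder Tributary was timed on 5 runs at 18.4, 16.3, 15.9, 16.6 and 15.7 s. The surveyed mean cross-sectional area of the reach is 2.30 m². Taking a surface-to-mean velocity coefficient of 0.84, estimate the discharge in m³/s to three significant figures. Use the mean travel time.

3.06 m³/s

t̄ = (18.4 + 16.3 + 15.9 + 16.6 + 15.7) / 5 = 16.58 s
v_surface = L / t̄ = 26.3 / 16.58 = 1.586 m/s
v_mean = 0.84 × 1.586 = 1.332 m/s
Q = A × v_mean = 2.30 × 1.332 = 3.065 m³/s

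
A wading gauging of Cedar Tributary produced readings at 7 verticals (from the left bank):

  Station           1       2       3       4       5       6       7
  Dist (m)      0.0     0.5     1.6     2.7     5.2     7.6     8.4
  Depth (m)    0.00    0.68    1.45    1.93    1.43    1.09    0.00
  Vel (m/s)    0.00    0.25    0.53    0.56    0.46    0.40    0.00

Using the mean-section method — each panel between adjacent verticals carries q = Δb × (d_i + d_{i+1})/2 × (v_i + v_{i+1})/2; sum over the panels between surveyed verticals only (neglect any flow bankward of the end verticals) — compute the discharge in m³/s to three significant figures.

5.02 m³/s

Panel 1-2: Δb = 0.5 m, d̄ = (0.00+0.68)/2 = 0.34, v̄ = (0.00+0.25)/2 = 0.125 → q = 0.5×0.34×0.125 = 0.02125 m³/s
Panel 2-3: Δb = 1.1 m, d̄ = (0.68+1.45)/2 = 1.065, v̄ = (0.25+0.53)/2 = 0.39 → q = 1.1×1.065×0.39 = 0.4569 m³/s
Panel 3-4: Δb = 1.1 m, d̄ = (1.45+1.93)/2 = 1.69, v̄ = (0.53+0.56)/2 = 0.545 → q = 1.1×1.69×0.545 = 1.013 m³/s
Panel 4-5: Δb = 2.5 m, d̄ = (1.93+1.43)/2 = 1.68, v̄ = (0.56+0.46)/2 = 0.51 → q = 2.5×1.68×0.51 = 2.142 m³/s
Panel 5-6: Δb = 2.4 m, d̄ = (1.43+1.09)/2 = 1.26, v̄ = (0.46+0.40)/2 = 0.43 → q = 2.4×1.26×0.43 = 1.300 m³/s
Panel 6-7: Δb = 0.8 m, d̄ = (1.09+0.00)/2 = 0.545, v̄ = (0.40+0.00)/2 = 0.2 → q = 0.8×0.545×0.2 = 0.08720 m³/s
Q = Σ q = 5.021 m³/s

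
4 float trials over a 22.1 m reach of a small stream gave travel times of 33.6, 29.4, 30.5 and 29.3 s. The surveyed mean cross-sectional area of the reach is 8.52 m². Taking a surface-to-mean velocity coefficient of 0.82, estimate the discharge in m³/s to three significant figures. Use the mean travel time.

t̄ = (33.6 + 29.4 + 30.5 + 29.3) / 4 = 30.7 s
v_surface = L / t̄ = 22.1 / 30.7 = 0.7199 m/s
v_mean = 0.82 × 0.7199 = 0.5903 m/s
Q = A × v_mean = 8.52 × 0.5903 = 5.029 m³/s

5.03 m³/s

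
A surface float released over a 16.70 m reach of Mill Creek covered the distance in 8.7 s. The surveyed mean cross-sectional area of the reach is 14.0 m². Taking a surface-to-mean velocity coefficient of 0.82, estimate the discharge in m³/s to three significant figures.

22.0 m³/s

v_surface = L / t̄ = 16.70 / 8.7 = 1.920 m/s
v_mean = 0.82 × 1.920 = 1.574 m/s
Q = A × v_mean = 14.0 × 1.574 = 22.04 m³/s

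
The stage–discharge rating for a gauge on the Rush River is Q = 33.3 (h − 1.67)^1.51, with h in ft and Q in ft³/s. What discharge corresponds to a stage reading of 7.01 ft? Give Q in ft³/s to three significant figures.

Q = 33.3 × (7.01 − 1.67)^1.51 = 33.3 × 5.34^1.51 = 417.9 ft³/s

418 ft³/s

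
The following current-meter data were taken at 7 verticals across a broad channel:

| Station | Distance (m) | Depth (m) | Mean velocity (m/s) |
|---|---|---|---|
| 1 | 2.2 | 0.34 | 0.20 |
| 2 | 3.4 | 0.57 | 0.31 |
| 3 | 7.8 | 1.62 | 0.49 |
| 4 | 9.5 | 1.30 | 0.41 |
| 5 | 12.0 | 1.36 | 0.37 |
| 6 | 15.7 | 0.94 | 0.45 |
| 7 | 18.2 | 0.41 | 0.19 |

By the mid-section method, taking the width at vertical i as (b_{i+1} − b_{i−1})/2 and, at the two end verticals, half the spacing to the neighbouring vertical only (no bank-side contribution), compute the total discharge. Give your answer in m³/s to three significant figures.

7.04 m³/s

w_1 = (3.4 − 2.2)/2 = 0.6 m; q_1 = 0.20 × 0.34 × 0.6 = 0.04080 m³/s
w_2 = (7.8 − 2.2)/2 = 2.8 m; q_2 = 0.31 × 0.57 × 2.8 = 0.4948 m³/s
w_3 = (9.5 − 3.4)/2 = 3.05 m; q_3 = 0.49 × 1.62 × 3.05 = 2.421 m³/s
w_4 = (12.0 − 7.8)/2 = 2.1 m; q_4 = 0.41 × 1.30 × 2.1 = 1.119 m³/s
w_5 = (15.7 − 9.5)/2 = 3.1 m; q_5 = 0.37 × 1.36 × 3.1 = 1.560 m³/s
w_6 = (18.2 − 12.0)/2 = 3.1 m; q_6 = 0.45 × 0.94 × 3.1 = 1.311 m³/s
w_7 = (18.2 − 15.7)/2 = 1.25 m; q_7 = 0.19 × 0.41 × 1.25 = 0.09738 m³/s
Q = Σ qᵢ = 7.045 m³/s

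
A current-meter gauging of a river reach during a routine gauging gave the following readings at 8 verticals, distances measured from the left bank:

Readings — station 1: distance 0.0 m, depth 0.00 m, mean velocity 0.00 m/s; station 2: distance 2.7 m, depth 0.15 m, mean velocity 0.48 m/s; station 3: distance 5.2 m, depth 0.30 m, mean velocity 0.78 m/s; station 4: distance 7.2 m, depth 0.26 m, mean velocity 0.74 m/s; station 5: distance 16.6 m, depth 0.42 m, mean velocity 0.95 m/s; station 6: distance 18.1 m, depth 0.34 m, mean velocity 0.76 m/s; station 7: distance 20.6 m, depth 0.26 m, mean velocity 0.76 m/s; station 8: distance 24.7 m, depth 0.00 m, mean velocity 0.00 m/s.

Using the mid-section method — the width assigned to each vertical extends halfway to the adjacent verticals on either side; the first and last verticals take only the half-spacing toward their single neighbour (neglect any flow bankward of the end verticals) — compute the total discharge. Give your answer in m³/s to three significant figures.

5.15 m³/s

w_2 = (5.2 − 0.0)/2 = 2.6 m; q_2 = 0.48 × 0.15 × 2.6 = 0.1872 m³/s
w_3 = (7.2 − 2.7)/2 = 2.25 m; q_3 = 0.78 × 0.30 × 2.25 = 0.5265 m³/s
w_4 = (16.6 − 5.2)/2 = 5.7 m; q_4 = 0.74 × 0.26 × 5.7 = 1.097 m³/s
w_5 = (18.1 − 7.2)/2 = 5.45 m; q_5 = 0.95 × 0.42 × 5.45 = 2.175 m³/s
w_6 = (20.6 − 16.6)/2 = 2 m; q_6 = 0.76 × 0.34 × 2 = 0.5168 m³/s
w_7 = (24.7 − 18.1)/2 = 3.3 m; q_7 = 0.76 × 0.26 × 3.3 = 0.6521 m³/s
Stations 1, 8 contribute zero (depth or velocity is 0).
Q = Σ qᵢ = 5.154 m³/s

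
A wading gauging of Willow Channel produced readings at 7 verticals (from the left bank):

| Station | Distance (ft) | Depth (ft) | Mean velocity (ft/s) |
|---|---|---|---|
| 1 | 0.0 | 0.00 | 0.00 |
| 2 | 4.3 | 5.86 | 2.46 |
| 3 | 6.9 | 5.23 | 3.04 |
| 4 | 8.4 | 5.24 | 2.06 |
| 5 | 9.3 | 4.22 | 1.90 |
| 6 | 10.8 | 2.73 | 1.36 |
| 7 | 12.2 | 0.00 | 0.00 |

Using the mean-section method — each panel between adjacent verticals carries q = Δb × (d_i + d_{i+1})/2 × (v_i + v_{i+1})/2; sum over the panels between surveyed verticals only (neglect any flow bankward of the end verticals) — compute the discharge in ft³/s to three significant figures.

Panel 1-2: Δb = 4.3 ft, d̄ = (0.00+5.86)/2 = 2.93, v̄ = (0.00+2.46)/2 = 1.23 → q = 4.3×2.93×1.23 = 15.50 ft³/s
Panel 2-3: Δb = 2.6 ft, d̄ = (5.86+5.23)/2 = 5.545, v̄ = (2.46+3.04)/2 = 2.75 → q = 2.6×5.545×2.75 = 39.65 ft³/s
Panel 3-4: Δb = 1.5 ft, d̄ = (5.23+5.24)/2 = 5.235, v̄ = (3.04+2.06)/2 = 2.55 → q = 1.5×5.235×2.55 = 20.02 ft³/s
Panel 4-5: Δb = 0.9 ft, d̄ = (5.24+4.22)/2 = 4.73, v̄ = (2.06+1.90)/2 = 1.98 → q = 0.9×4.73×1.98 = 8.429 ft³/s
Panel 5-6: Δb = 1.5 ft, d̄ = (4.22+2.73)/2 = 3.475, v̄ = (1.90+1.36)/2 = 1.63 → q = 1.5×3.475×1.63 = 8.496 ft³/s
Panel 6-7: Δb = 1.4 ft, d̄ = (2.73+0.00)/2 = 1.365, v̄ = (1.36+0.00)/2 = 0.68 → q = 1.4×1.365×0.68 = 1.299 ft³/s
Q = Σ q = 93.39 ft³/s

93.4 ft³/s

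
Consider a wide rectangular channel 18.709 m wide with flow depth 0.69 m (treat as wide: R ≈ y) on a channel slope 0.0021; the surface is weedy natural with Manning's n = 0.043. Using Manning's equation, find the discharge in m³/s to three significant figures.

A = b·y = 18.709 × 0.69 = 12.91 m²
Wide channel: R ≈ y = 0.69 m
Q = (1/n)·A·R^(2/3)·S^(1/2) = (1/0.043) × 12.91 × 0.6900^(2/3) × 0.0021^(1/2) = 10.74 m³/s

10.7 m³/s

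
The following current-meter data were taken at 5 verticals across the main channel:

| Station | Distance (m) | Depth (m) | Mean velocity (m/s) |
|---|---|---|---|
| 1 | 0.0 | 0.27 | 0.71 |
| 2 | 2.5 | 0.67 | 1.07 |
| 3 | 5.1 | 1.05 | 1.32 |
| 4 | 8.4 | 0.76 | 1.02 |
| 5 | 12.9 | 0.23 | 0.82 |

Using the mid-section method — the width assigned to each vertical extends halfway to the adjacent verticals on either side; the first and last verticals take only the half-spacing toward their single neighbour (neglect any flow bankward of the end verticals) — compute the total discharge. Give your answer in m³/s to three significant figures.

9.60 m³/s

w_1 = (2.5 − 0.0)/2 = 1.25 m; q_1 = 0.71 × 0.27 × 1.25 = 0.2396 m³/s
w_2 = (5.1 − 0.0)/2 = 2.55 m; q_2 = 1.07 × 0.67 × 2.55 = 1.828 m³/s
w_3 = (8.4 − 2.5)/2 = 2.95 m; q_3 = 1.32 × 1.05 × 2.95 = 4.089 m³/s
w_4 = (12.9 − 5.1)/2 = 3.9 m; q_4 = 1.02 × 0.76 × 3.9 = 3.023 m³/s
w_5 = (12.9 − 8.4)/2 = 2.25 m; q_5 = 0.82 × 0.23 × 2.25 = 0.4244 m³/s
Q = Σ qᵢ = 9.604 m³/s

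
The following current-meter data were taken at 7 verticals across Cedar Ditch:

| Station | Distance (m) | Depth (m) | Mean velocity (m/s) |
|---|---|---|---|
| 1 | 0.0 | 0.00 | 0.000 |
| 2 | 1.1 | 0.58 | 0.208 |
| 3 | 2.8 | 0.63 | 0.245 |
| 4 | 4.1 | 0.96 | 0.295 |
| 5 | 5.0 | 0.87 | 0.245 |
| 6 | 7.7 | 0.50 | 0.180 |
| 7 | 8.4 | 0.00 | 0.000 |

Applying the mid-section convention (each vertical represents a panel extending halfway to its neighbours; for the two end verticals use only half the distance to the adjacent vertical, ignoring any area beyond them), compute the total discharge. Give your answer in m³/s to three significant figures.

w_2 = (2.8 − 0.0)/2 = 1.4 m; q_2 = 0.208 × 0.58 × 1.4 = 0.1689 m³/s
w_3 = (4.1 − 1.1)/2 = 1.5 m; q_3 = 0.245 × 0.63 × 1.5 = 0.2315 m³/s
w_4 = (5.0 − 2.8)/2 = 1.1 m; q_4 = 0.295 × 0.96 × 1.1 = 0.3115 m³/s
w_5 = (7.7 − 4.1)/2 = 1.8 m; q_5 = 0.245 × 0.87 × 1.8 = 0.3837 m³/s
w_6 = (8.4 − 5.0)/2 = 1.7 m; q_6 = 0.180 × 0.50 × 1.7 = 0.1530 m³/s
Stations 1, 7 contribute zero (depth or velocity is 0).
Q = Σ qᵢ = 1.249 m³/s

1.25 m³/s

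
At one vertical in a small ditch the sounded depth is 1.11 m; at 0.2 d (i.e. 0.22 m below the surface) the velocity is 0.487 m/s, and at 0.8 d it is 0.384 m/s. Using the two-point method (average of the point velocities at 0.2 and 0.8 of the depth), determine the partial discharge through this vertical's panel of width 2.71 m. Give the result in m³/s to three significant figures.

v̄ = (0.487 + 0.384) / 2 = 0.4355 m/s
q = v̄ × d × w = 0.4355 × 1.11 × 2.71 = 1.310 m³/s

1.31 m³/s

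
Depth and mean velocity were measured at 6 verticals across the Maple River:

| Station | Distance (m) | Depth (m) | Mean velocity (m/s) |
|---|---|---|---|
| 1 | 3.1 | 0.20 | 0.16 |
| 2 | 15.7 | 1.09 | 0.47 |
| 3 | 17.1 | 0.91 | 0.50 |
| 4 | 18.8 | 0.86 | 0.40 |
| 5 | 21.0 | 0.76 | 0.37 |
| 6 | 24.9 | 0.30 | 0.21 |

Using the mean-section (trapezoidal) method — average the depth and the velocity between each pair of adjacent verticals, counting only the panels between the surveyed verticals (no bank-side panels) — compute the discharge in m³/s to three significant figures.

5.20 m³/s

Panel 1-2: Δb = 12.6 m, d̄ = (0.20+1.09)/2 = 0.645, v̄ = (0.16+0.47)/2 = 0.315 → q = 12.6×0.645×0.315 = 2.560 m³/s
Panel 2-3: Δb = 1.4 m, d̄ = (1.09+0.91)/2 = 1, v̄ = (0.47+0.50)/2 = 0.485 → q = 1.4×1×0.485 = 0.6790 m³/s
Panel 3-4: Δb = 1.7 m, d̄ = (0.91+0.86)/2 = 0.885, v̄ = (0.50+0.40)/2 = 0.45 → q = 1.7×0.885×0.45 = 0.6770 m³/s
Panel 4-5: Δb = 2.2 m, d̄ = (0.86+0.76)/2 = 0.81, v̄ = (0.40+0.37)/2 = 0.385 → q = 2.2×0.81×0.385 = 0.6861 m³/s
Panel 5-6: Δb = 3.9 m, d̄ = (0.76+0.30)/2 = 0.53, v̄ = (0.37+0.21)/2 = 0.29 → q = 3.9×0.53×0.29 = 0.5994 m³/s
Q = Σ q = 5.202 m³/s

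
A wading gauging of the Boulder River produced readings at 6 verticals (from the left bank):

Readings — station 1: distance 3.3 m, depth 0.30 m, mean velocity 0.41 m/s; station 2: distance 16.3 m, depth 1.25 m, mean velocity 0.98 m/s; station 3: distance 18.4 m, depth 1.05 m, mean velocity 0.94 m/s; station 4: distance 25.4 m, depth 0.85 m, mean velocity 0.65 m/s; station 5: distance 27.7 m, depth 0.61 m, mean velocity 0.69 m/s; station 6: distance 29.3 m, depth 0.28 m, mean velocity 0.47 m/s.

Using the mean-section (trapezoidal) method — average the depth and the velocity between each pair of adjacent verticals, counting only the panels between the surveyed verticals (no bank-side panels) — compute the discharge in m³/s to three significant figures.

16.1 m³/s

Panel 1-2: Δb = 13 m, d̄ = (0.30+1.25)/2 = 0.775, v̄ = (0.41+0.98)/2 = 0.695 → q = 13×0.775×0.695 = 7.002 m³/s
Panel 2-3: Δb = 2.1 m, d̄ = (1.25+1.05)/2 = 1.15, v̄ = (0.98+0.94)/2 = 0.96 → q = 2.1×1.15×0.96 = 2.318 m³/s
Panel 3-4: Δb = 7 m, d̄ = (1.05+0.85)/2 = 0.95, v̄ = (0.94+0.65)/2 = 0.795 → q = 7×0.95×0.795 = 5.287 m³/s
Panel 4-5: Δb = 2.3 m, d̄ = (0.85+0.61)/2 = 0.73, v̄ = (0.65+0.69)/2 = 0.67 → q = 2.3×0.73×0.67 = 1.125 m³/s
Panel 5-6: Δb = 1.6 m, d̄ = (0.61+0.28)/2 = 0.445, v̄ = (0.69+0.47)/2 = 0.58 → q = 1.6×0.445×0.58 = 0.4130 m³/s
Q = Σ q = 16.15 m³/s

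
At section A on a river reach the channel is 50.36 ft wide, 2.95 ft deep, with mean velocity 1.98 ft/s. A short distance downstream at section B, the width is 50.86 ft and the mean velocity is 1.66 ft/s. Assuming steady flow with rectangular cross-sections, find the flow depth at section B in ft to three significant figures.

3.48 ft

Q = A₁V₁ = (50.36×2.95) × 1.98 = 294.2 ft³/s
d₂ = Q/(b₂ V₂) = 294.2/(50.86×1.66) = 3.484 ft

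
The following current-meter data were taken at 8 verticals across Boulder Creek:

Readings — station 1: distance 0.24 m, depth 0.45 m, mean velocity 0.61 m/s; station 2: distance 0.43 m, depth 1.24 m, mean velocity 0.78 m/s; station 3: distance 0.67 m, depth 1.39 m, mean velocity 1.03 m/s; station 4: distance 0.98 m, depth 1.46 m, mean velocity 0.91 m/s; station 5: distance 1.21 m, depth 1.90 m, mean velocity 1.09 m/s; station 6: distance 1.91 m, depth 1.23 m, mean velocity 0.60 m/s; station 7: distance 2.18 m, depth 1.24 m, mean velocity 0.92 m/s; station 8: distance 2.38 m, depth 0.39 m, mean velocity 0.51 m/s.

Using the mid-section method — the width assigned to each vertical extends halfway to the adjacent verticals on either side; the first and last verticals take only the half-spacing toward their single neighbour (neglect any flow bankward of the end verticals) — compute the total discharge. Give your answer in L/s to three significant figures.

2600 L/s

w_1 = (0.43 − 0.24)/2 = 0.095 m; q_1 = 0.61 × 0.45 × 0.095 = 0.02608 m³/s
w_2 = (0.67 − 0.24)/2 = 0.215 m; q_2 = 0.78 × 1.24 × 0.215 = 0.2079 m³/s
w_3 = (0.98 − 0.43)/2 = 0.275 m; q_3 = 1.03 × 1.39 × 0.275 = 0.3937 m³/s
w_4 = (1.21 − 0.67)/2 = 0.27 m; q_4 = 0.91 × 1.46 × 0.27 = 0.3587 m³/s
w_5 = (1.91 − 0.98)/2 = 0.465 m; q_5 = 1.09 × 1.90 × 0.465 = 0.9630 m³/s
w_6 = (2.18 − 1.21)/2 = 0.485 m; q_6 = 0.60 × 1.23 × 0.485 = 0.3579 m³/s
w_7 = (2.38 − 1.91)/2 = 0.235 m; q_7 = 0.92 × 1.24 × 0.235 = 0.2681 m³/s
w_8 = (2.38 − 2.18)/2 = 0.1 m; q_8 = 0.51 × 0.39 × 0.1 = 0.01989 m³/s
Q = Σ qᵢ = 2.595 m³/s
= 2.595 × 1000 = 2595 L/s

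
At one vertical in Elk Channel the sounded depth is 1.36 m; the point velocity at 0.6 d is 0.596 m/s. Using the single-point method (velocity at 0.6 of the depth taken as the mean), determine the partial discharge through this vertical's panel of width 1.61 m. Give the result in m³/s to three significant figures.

1.31 m³/s

v̄ = v₀.₆ = 0.596 m/s
q = v̄ × d × w = 0.5960 × 1.36 × 1.61 = 1.305 m³/s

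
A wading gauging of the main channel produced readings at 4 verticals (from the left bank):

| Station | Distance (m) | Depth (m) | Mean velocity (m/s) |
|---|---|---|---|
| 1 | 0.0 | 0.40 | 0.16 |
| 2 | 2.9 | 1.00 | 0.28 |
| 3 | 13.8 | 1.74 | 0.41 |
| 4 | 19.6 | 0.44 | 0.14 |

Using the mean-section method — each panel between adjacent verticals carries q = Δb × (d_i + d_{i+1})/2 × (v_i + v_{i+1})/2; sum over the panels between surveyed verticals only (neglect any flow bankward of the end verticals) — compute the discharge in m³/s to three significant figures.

Panel 1-2: Δb = 2.9 m, d̄ = (0.40+1.00)/2 = 0.7, v̄ = (0.16+0.28)/2 = 0.22 → q = 2.9×0.7×0.22 = 0.4466 m³/s
Panel 2-3: Δb = 10.9 m, d̄ = (1.00+1.74)/2 = 1.37, v̄ = (0.28+0.41)/2 = 0.345 → q = 10.9×1.37×0.345 = 5.152 m³/s
Panel 3-4: Δb = 5.8 m, d̄ = (1.74+0.44)/2 = 1.09, v̄ = (0.41+0.14)/2 = 0.275 → q = 5.8×1.09×0.275 = 1.739 m³/s
Q = Σ q = 7.337 m³/s

7.34 m³/s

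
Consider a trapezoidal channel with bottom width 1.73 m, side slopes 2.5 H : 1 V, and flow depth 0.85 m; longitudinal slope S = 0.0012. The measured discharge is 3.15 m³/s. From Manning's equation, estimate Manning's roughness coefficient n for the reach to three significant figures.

A = (b + z·y)·y = (1.73 + 2.5×0.85)×0.85 = 3.277 m²
P = b + 2y√(1+z²) = 1.73 + 2×0.85×√(1+2.5²) = 6.307 m
R = A/P = 3.277/6.307 = 0.5195 m
n = (1/Q)·A·R^(2/3)·S^(1/2) = (1/3.15) × 3.277 × 0.6462 × 0.03464 = 0.02329

0.0233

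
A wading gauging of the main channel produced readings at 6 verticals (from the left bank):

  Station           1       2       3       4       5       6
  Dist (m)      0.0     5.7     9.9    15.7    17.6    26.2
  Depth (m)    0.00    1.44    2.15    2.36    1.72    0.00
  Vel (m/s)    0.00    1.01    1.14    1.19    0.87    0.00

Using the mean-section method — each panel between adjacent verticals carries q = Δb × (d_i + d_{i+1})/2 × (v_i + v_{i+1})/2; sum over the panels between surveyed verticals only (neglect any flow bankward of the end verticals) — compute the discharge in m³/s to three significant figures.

32.6 m³/s

Panel 1-2: Δb = 5.7 m, d̄ = (0.00+1.44)/2 = 0.72, v̄ = (0.00+1.01)/2 = 0.505 → q = 5.7×0.72×0.505 = 2.073 m³/s
Panel 2-3: Δb = 4.2 m, d̄ = (1.44+2.15)/2 = 1.795, v̄ = (1.01+1.14)/2 = 1.075 → q = 4.2×1.795×1.075 = 8.104 m³/s
Panel 3-4: Δb = 5.8 m, d̄ = (2.15+2.36)/2 = 2.255, v̄ = (1.14+1.19)/2 = 1.165 → q = 5.8×2.255×1.165 = 15.24 m³/s
Panel 4-5: Δb = 1.9 m, d̄ = (2.36+1.72)/2 = 2.04, v̄ = (1.19+0.87)/2 = 1.03 → q = 1.9×2.04×1.03 = 3.992 m³/s
Panel 5-6: Δb = 8.6 m, d̄ = (1.72+0.00)/2 = 0.86, v̄ = (0.87+0.00)/2 = 0.435 → q = 8.6×0.86×0.435 = 3.217 m³/s
Q = Σ q = 32.62 m³/s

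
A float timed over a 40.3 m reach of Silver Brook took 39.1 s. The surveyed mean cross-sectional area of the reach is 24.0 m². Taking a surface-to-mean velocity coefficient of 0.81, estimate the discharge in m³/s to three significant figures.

20.0 m³/s

v_surface = L / t̄ = 40.3 / 39.1 = 1.031 m/s
v_mean = 0.81 × 1.031 = 0.8349 m/s
Q = A × v_mean = 24.0 × 0.8349 = 20.04 m³/s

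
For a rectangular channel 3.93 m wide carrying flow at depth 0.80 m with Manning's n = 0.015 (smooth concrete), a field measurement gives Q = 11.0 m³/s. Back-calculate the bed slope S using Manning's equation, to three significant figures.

A = b·y = 3.93 × 0.80 = 3.144 m²
P = b + 2y = 3.93 + 2×0.80 = 5.530 m
R = A/P = 3.144/5.530 = 0.5685 m
S = (Q·n / (1·A·R^(2/3)))² = (11.0×0.015 / (1×3.144×0.6863))² = 0.005848

0.00585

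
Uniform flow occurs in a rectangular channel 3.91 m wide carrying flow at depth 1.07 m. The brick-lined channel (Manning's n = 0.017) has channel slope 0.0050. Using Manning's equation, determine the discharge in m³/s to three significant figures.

A = b·y = 3.91 × 1.07 = 4.184 m²
P = b + 2y = 3.91 + 2×1.07 = 6.050 m
R = A/P = 4.184/6.050 = 0.6915 m
Q = (1/n)·A·R^(2/3)·S^(1/2) = (1/0.017) × 4.184 × 0.6915^(2/3) × 0.0050^(1/2) = 13.61 m³/s

13.6 m³/s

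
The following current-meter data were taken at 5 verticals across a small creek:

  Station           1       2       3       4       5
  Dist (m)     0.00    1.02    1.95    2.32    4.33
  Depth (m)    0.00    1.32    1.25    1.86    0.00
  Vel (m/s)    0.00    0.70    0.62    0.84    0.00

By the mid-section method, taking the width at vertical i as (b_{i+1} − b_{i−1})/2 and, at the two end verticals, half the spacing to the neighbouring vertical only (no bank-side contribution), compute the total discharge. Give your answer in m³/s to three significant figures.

w_2 = (1.95 − 0.00)/2 = 0.975 m; q_2 = 0.70 × 1.32 × 0.975 = 0.9009 m³/s
w_3 = (2.32 − 1.02)/2 = 0.65 m; q_3 = 0.62 × 1.25 × 0.65 = 0.5038 m³/s
w_4 = (4.33 − 1.95)/2 = 1.19 m; q_4 = 0.84 × 1.86 × 1.19 = 1.859 m³/s
Stations 1, 5 contribute zero (depth or velocity is 0).
Q = Σ qᵢ = 3.264 m³/s

3.26 m³/s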